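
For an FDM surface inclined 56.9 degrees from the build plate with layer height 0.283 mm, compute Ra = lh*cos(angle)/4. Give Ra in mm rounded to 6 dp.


Ra = 0.283 * cos(56.9) / 4 = 0.038637 mm


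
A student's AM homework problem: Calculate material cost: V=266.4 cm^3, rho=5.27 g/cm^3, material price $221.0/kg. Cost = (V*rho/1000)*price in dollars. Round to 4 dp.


Mass = 266.4*5.27/1000 = 1.403928 kg
Cost = 1.403928 * 221.0 = 310.2681 $


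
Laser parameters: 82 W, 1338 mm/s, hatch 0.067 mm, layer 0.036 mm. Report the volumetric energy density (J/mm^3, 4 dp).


E = 82 / (1338*0.067*0.036) = 25.4086 J/mm^3


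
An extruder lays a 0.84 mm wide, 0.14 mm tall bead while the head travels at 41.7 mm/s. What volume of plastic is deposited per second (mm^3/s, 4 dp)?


Rate = 0.84 * 0.14 * 41.7 = 4.9039 mm^3/s


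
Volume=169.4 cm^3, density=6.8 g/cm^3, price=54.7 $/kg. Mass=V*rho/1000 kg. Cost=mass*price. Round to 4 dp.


Mass = 169.4*6.8/1000 = 1.15192 kg
Cost = 1.15192 * 54.7 = 63.01 $


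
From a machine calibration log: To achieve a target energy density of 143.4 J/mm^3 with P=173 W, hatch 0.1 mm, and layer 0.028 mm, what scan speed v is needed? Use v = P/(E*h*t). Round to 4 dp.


v = 173 / (143.4*0.1*0.028) = 430.8627 mm/s


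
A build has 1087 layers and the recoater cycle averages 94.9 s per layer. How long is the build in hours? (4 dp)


t = 1087 * 94.9 / 3600 = 28.6545 hrs


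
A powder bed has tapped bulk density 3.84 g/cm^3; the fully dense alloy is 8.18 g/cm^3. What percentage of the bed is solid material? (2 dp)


Packing = (3.84/8.18)*100 = 46.94 %


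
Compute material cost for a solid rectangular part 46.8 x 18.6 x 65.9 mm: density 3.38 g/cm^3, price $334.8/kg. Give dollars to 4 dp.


V = 46.8 * 18.6 * 65.9 = 57364.632 mm^3 = 57.364632 cm^3
Mass = 57.364632 * 3.38 / 1000 = 0.19389246 kg
Cost = 0.19389246 * 334.8 = 64.9152 $


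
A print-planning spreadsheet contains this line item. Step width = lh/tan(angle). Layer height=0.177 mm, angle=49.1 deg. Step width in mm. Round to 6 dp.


step = 0.177 / tan(49.1) = 0.153322 mm


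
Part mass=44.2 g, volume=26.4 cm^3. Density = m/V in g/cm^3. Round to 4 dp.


rho = 44.2 / 26.4 = 1.6742 g/cm^3


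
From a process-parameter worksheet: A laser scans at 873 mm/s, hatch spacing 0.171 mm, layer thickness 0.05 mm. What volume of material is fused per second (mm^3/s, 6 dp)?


Rate = 873 * 0.171 * 0.05 = 7.46415 mm^3/s


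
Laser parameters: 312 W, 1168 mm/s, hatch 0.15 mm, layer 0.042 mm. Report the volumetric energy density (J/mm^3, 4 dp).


E = 312 / (1168*0.15*0.042) = 42.4005 J/mm^3


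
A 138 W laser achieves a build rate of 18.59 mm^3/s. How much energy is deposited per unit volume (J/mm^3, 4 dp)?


SE = 138 / 18.59 = 7.4233 J/mm^3


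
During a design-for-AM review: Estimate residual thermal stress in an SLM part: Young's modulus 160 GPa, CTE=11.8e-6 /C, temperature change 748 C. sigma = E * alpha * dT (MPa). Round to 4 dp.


sigma = 160*1000 * 11.8e-6 * 748 = 1412.224 MPa


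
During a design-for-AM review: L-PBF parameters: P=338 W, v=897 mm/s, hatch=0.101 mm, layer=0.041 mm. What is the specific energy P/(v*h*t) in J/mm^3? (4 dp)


Build rate = 897 * 0.101 * 0.041 = 3.714477 mm^3/s
SE = 338 / 3.714477 = 90.9953 J/mm^3


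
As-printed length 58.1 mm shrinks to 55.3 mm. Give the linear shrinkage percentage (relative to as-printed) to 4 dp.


Shrinkage = ((58.1-55.3)/58.1)*100 = 4.8193 %


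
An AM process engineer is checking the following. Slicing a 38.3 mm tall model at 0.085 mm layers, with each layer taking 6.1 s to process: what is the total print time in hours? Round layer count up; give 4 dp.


Layers = ceil(38.3/0.085) = 451
t = 451 * 6.1 / 3600 = 0.7642 hrs


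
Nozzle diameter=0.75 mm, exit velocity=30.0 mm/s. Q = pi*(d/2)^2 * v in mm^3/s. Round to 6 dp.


A = pi*(0.75/2)^2 = 0.44178647 mm^2
Q = 0.44178647 * 30.0 = 13.253594 mm^3/s


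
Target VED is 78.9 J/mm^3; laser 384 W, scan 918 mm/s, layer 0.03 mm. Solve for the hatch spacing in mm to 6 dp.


h = 384 / (78.9*918*0.03) = 0.176722 mm


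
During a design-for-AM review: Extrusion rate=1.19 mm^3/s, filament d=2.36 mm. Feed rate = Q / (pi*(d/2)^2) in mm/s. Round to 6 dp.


A = pi*(2.36/2)^2 = 4.374354
v = 1.19 / 4.374354 = 0.27204 mm/s


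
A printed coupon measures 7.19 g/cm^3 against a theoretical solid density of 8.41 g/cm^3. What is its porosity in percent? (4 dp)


Porosity = (1-7.19/8.41)*100 = 14.5065 %


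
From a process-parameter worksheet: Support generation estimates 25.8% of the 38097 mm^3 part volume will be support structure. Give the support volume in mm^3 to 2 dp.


V_support = 38097 * 0.258 = 9829.03 mm^3


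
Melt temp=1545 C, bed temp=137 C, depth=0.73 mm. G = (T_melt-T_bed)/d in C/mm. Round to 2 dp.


G = (1545-137)/0.73 = 1928.77 C/mm


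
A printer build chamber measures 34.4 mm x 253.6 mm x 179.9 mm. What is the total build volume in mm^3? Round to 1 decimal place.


V = 34.4 * 253.6 * 179.9 = 1569418.8 mm^3


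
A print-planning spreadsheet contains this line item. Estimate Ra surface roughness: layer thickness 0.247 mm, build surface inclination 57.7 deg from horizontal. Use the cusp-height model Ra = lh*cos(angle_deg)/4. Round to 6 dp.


Ra = 0.247 * cos(57.7) / 4 = 0.032996 mm


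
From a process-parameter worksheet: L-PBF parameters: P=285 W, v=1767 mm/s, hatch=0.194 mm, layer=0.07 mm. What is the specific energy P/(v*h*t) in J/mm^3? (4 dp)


Build rate = 1767 * 0.194 * 0.07 = 23.99586 mm^3/s
SE = 285 / 23.99586 = 11.877 J/mm^3


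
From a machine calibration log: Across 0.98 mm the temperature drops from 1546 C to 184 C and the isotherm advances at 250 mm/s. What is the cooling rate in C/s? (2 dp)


G = (1546-184)/0.98 = 1389.79591837 C/mm
CR = 1389.79591837 * 250 = 347448.98 C/s


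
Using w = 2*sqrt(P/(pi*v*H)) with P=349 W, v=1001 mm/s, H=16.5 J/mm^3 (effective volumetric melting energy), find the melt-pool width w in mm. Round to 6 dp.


w = 2*sqrt(349/(pi*1001*16.5)) = 0.164025 mm


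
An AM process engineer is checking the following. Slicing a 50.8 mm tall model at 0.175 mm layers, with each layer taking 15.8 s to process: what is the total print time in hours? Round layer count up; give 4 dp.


Layers = ceil(50.8/0.175) = 291
t = 291 * 15.8 / 3600 = 1.2772 hrs


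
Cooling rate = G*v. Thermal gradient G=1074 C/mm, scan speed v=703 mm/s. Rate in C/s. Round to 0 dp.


CR = 1074 * 703 = 755022 C/s


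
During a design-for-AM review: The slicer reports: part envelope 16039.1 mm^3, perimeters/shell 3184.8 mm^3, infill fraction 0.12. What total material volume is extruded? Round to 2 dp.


V_infill = (16039.1 - 3184.8) * 0.12 = 1542.52
V_total = 3184.8 + 1542.52 = 4727.32 mm^3


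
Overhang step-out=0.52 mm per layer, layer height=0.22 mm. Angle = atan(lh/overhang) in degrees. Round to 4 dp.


angle = atan(0.22/0.52) = 22.9321 degrees


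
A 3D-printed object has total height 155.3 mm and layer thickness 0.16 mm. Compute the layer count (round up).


Layers = ceil(155.3/0.16) = 971


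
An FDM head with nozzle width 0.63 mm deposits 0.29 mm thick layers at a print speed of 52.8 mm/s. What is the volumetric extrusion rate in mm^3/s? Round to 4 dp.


Rate = 0.63 * 0.29 * 52.8 = 9.6466 mm^3/s


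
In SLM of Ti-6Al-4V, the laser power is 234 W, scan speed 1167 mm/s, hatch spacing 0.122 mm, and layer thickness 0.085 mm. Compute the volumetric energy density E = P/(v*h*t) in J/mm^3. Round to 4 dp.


E = 234 / (1167*0.122*0.085) = 19.336 J/mm^3


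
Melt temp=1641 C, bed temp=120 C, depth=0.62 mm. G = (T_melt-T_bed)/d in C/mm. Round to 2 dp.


G = (1641-120)/0.62 = 2453.23 C/mm


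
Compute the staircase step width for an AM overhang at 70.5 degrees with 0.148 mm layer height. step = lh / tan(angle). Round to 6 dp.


step = 0.148 / tan(70.5) = 0.05241 mm


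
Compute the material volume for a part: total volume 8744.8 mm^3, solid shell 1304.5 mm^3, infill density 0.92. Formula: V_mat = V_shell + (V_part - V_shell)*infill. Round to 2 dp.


V_infill = (8744.8 - 1304.5) * 0.92 = 6845.08
V_total = 1304.5 + 6845.08 = 8149.58 mm^3


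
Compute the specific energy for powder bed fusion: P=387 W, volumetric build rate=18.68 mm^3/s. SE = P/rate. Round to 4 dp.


SE = 387 / 18.68 = 20.7173 J/mm^3


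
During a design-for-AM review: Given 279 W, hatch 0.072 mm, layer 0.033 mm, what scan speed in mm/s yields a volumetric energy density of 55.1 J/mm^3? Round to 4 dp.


v = 279 / (55.1*0.072*0.033) = 2131.1115 mm/s


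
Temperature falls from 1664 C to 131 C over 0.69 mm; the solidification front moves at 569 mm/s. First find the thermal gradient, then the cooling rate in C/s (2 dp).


G = (1664-131)/0.69 = 2221.73913043 C/mm
CR = 2221.73913043 * 569 = 1264169.57 C/s


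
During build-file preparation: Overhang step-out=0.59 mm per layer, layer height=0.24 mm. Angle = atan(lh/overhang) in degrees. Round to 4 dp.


angle = atan(0.24/0.59) = 22.1355 degrees


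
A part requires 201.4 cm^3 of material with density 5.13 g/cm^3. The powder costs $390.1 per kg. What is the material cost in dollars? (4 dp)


Mass = 201.4*5.13/1000 = 1.033182 kg
Cost = 1.033182 * 390.1 = 403.0443 $


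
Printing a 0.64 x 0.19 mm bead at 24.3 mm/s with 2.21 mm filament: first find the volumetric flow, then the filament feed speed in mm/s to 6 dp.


Q = 0.64 * 0.19 * 24.3 = 2.95488 mm^3/s
A_fil = pi*(2.21/2)^2 = 3.83596317 mm^2
v_feed = 2.95488 / 3.83596317 = 0.77031 mm/s


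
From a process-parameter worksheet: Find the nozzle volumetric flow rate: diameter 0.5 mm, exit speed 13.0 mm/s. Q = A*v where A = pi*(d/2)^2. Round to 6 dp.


A = pi*(0.5/2)^2 = 0.19634954 mm^2
Q = 0.19634954 * 13.0 = 2.552544 mm^3/s


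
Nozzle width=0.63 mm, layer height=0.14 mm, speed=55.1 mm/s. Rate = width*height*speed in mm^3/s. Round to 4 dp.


Rate = 0.63 * 0.14 * 55.1 = 4.8598 mm^3/s


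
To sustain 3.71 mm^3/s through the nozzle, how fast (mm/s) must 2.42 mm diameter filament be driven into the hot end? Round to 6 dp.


A = pi*(2.42/2)^2 = 4.599606
v = 3.71 / 4.599606 = 0.806591 mm/s


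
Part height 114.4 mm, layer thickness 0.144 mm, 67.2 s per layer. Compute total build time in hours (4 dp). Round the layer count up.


Layers = ceil(114.4/0.144) = 795
t = 795 * 67.2 / 3600 = 14.84 hrs


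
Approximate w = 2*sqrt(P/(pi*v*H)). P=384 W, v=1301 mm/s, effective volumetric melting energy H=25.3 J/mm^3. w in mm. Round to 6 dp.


w = 2*sqrt(384/(pi*1301*25.3)) = 0.121877 mm


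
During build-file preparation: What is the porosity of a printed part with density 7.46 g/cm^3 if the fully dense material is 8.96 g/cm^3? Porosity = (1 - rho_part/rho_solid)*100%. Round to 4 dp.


Porosity = (1-7.46/8.96)*100 = 16.7411 %


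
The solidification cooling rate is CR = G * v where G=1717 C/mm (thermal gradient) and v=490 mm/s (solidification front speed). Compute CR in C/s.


CR = 1717 * 490 = 841330 C/s


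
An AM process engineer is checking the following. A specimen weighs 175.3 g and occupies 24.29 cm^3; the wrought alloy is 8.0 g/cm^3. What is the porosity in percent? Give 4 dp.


rho_part = 175.3 / 24.29 = 7.21696171 g/cm^3
Porosity = (1 - 7.21696171/8.0)*100 = 9.788 %


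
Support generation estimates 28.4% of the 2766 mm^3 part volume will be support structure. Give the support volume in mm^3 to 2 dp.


V_support = 2766 * 0.284 = 785.54 mm^3


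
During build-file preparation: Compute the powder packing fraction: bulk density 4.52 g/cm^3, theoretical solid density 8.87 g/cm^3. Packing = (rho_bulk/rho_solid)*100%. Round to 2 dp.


Packing = (4.52/8.87)*100 = 50.96 %


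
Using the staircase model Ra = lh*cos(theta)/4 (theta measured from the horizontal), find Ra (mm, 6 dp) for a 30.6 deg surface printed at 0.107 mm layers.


Ra = 0.107 * cos(30.6) / 4 = 0.023025 mm


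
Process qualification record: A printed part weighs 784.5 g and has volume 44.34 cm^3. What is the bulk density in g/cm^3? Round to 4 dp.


rho = 784.5 / 44.34 = 17.6928 g/cm^3


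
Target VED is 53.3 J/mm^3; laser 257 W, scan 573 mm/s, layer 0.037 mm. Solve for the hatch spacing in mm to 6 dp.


h = 257 / (53.3*573*0.037) = 0.227431 mm


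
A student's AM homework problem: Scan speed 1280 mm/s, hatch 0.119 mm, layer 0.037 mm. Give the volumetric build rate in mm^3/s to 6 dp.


Rate = 1280 * 0.119 * 0.037 = 5.63584 mm^3/s


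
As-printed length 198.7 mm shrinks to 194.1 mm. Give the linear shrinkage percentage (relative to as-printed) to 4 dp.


Shrinkage = ((198.7-194.1)/198.7)*100 = 2.315 %


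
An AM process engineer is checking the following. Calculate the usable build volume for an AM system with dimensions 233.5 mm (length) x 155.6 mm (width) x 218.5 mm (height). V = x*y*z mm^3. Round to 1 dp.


V = 233.5 * 155.6 * 218.5 = 7938673.1 mm^3


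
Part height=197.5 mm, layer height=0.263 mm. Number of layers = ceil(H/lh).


Layers = ceil(197.5/0.263) = 751


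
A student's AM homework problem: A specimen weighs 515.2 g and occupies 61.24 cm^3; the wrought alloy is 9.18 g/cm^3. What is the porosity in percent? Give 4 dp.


rho_part = 515.2 / 61.24 = 8.41280209 g/cm^3
Porosity = (1 - 8.41280209/9.18)*100 = 8.3573 %


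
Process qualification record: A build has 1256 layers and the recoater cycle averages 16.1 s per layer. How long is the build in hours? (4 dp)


t = 1256 * 16.1 / 3600 = 5.6171 hrs


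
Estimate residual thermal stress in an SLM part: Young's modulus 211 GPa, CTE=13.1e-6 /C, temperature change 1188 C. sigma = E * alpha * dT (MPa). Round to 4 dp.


sigma = 211*1000 * 13.1e-6 * 1188 = 3283.7508 MPa


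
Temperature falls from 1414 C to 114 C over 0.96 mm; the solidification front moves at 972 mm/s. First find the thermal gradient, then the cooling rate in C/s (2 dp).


G = (1414-114)/0.96 = 1354.16666667 C/mm
CR = 1354.16666667 * 972 = 1316250.0 C/s


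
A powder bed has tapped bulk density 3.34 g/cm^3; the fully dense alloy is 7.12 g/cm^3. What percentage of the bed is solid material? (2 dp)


Packing = (3.34/7.12)*100 = 46.91 %


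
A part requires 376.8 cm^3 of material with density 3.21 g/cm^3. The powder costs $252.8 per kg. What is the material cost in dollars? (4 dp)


Mass = 376.8*3.21/1000 = 1.209528 kg
Cost = 1.209528 * 252.8 = 305.7687 $


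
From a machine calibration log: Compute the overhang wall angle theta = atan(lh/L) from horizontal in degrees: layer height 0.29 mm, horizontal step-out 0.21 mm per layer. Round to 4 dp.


angle = atan(0.29/0.21) = 54.0903 degrees


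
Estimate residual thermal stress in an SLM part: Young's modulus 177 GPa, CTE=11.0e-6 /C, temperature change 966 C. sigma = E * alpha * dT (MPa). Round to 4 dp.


sigma = 177*1000 * 11.0e-6 * 966 = 1880.802 MPa


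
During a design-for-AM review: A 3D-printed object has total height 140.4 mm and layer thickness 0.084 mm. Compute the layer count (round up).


Layers = ceil(140.4/0.084) = 1672


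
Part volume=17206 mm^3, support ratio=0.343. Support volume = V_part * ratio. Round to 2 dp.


V_support = 17206 * 0.343 = 5901.66 mm^3


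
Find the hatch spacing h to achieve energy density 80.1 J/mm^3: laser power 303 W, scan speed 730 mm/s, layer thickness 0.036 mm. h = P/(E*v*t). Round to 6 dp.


h = 303 / (80.1*730*0.036) = 0.143941 mm


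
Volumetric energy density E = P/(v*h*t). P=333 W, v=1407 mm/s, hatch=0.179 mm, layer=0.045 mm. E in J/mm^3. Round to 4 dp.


E = 333 / (1407*0.179*0.045) = 29.3822 J/mm^3


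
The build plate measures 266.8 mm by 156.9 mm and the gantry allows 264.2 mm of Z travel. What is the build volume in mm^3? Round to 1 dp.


V = 266.8 * 156.9 * 264.2 = 11059655.1 mm^3


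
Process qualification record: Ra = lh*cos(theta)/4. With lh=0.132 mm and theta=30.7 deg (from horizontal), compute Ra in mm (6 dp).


Ra = 0.132 * cos(30.7) / 4 = 0.028375 mm


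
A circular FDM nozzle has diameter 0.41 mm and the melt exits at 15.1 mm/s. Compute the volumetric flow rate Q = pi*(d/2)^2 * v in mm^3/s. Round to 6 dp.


A = pi*(0.41/2)^2 = 0.13202543 mm^2
Q = 0.13202543 * 15.1 = 1.993584 mm^3/s


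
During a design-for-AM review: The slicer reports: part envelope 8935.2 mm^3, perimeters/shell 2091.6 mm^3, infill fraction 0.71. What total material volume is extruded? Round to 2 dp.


V_infill = (8935.2 - 2091.6) * 0.71 = 4858.96
V_total = 2091.6 + 4858.96 = 6950.56 mm^3


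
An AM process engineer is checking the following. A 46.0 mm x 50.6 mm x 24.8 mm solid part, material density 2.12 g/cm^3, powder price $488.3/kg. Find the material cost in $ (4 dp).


V = 46.0 * 50.6 * 24.8 = 57724.48 mm^3 = 57.72448 cm^3
Mass = 57.72448 * 2.12 / 1000 = 0.1223759 kg
Cost = 0.1223759 * 488.3 = 59.7562 $


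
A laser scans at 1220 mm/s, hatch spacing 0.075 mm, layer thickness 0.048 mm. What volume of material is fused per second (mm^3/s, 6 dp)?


Rate = 1220 * 0.075 * 0.048 = 4.392 mm^3/s


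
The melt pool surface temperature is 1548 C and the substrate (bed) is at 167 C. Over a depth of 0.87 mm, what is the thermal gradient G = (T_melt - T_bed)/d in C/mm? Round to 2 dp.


G = (1548-167)/0.87 = 1587.36 C/mm


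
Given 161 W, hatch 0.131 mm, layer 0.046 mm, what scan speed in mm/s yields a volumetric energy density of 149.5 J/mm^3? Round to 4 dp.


v = 161 / (149.5*0.131*0.046) = 178.7128 mm/s


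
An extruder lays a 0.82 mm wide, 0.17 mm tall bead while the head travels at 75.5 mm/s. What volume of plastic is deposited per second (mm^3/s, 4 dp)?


Rate = 0.82 * 0.17 * 75.5 = 10.5247 mm^3/s


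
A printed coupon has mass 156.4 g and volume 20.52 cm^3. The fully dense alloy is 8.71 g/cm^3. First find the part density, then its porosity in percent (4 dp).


rho_part = 156.4 / 20.52 = 7.62183236 g/cm^3
Porosity = (1 - 7.62183236/8.71)*100 = 12.4933 %


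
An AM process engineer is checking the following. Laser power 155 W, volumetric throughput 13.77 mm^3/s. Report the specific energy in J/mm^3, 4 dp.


SE = 155 / 13.77 = 11.2564 J/mm^3


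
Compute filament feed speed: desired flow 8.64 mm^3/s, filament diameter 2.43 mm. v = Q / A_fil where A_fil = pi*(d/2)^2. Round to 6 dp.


A = pi*(2.43/2)^2 = 4.637698
v = 8.64 / 4.637698 = 1.862993 mm/s


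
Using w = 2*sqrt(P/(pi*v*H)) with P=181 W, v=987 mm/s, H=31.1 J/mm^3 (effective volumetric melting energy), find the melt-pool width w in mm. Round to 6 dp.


w = 2*sqrt(181/(pi*987*31.1)) = 0.086647 mm


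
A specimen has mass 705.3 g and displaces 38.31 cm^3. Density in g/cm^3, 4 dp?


rho = 705.3 / 38.31 = 18.4103 g/cm^3


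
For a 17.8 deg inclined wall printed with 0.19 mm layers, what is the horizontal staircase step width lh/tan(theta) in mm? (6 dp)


step = 0.19 / tan(17.8) = 0.591781 mm


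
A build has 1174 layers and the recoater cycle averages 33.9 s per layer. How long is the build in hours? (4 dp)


t = 1174 * 33.9 / 3600 = 11.0552 hrs


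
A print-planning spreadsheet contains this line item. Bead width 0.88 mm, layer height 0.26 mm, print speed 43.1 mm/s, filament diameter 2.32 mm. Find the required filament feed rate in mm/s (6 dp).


Q = 0.88 * 0.26 * 43.1 = 9.86128 mm^3/s
A_fil = pi*(2.32/2)^2 = 4.22732707 mm^2
v_feed = 9.86128 / 4.22732707 = 2.332746 mm/s


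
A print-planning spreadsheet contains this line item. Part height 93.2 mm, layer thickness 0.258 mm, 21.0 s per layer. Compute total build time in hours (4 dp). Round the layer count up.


Layers = ceil(93.2/0.258) = 362
t = 362 * 21.0 / 3600 = 2.1117 hrs


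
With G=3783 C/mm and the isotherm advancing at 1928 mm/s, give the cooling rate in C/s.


CR = 3783 * 1928 = 7293624 C/s


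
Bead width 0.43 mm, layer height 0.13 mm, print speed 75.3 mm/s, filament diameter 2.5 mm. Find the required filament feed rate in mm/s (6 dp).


Q = 0.43 * 0.13 * 75.3 = 4.20927 mm^3/s
A_fil = pi*(2.5/2)^2 = 4.90873852 mm^2
v_feed = 4.20927 / 4.90873852 = 0.857505 mm/s


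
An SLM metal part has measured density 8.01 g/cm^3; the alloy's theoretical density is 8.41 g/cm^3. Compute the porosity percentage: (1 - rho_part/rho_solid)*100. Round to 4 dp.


Porosity = (1-8.01/8.41)*100 = 4.7562 %


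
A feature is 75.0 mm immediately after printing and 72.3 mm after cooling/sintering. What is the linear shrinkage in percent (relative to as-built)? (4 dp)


Shrinkage = ((75.0-72.3)/75.0)*100 = 3.6 %


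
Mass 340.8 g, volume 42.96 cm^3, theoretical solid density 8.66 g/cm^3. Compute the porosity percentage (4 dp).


rho_part = 340.8 / 42.96 = 7.93296089 g/cm^3
Porosity = (1 - 7.93296089/8.66)*100 = 8.3954 %


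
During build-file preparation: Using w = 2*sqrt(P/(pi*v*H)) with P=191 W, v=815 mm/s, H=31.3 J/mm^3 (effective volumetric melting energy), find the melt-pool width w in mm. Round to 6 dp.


w = 2*sqrt(191/(pi*815*31.3)) = 0.097638 mm


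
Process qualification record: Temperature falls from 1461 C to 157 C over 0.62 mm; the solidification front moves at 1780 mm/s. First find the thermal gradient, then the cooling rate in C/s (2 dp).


G = (1461-157)/0.62 = 2103.22580645 C/mm
CR = 2103.22580645 * 1780 = 3743741.94 C/s


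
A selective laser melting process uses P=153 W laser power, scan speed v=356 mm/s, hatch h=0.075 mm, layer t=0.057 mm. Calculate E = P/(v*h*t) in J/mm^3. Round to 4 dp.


E = 153 / (356*0.075*0.057) = 100.5322 J/mm^3


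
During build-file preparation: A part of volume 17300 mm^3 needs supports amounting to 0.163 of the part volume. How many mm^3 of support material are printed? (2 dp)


V_support = 17300 * 0.163 = 2819.9 mm^3


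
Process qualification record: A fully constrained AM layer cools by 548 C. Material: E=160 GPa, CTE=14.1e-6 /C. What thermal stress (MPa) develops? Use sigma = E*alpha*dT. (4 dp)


sigma = 160*1000 * 14.1e-6 * 548 = 1236.288 MPa


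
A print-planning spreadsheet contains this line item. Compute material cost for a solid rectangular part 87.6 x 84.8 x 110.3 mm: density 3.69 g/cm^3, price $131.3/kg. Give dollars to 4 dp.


V = 87.6 * 84.8 * 110.3 = 819361.344 mm^3 = 819.361344 cm^3
Mass = 819.361344 * 3.69 / 1000 = 3.02344336 kg
Cost = 3.02344336 * 131.3 = 396.9781 $


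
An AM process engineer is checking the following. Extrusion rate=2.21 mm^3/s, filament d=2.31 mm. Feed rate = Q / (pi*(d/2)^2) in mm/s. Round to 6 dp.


A = pi*(2.31/2)^2 = 4.190963
v = 2.21 / 4.190963 = 0.527325 mm/s


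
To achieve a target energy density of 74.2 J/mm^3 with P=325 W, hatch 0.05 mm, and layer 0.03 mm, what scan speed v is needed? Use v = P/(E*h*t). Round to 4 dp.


v = 325 / (74.2*0.05*0.03) = 2920.0359 mm/s


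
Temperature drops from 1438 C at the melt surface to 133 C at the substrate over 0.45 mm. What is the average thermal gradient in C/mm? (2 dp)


G = (1438-133)/0.45 = 2900.0 C/mm


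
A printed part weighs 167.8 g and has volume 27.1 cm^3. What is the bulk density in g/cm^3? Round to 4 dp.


rho = 167.8 / 27.1 = 6.1919 g/cm^3


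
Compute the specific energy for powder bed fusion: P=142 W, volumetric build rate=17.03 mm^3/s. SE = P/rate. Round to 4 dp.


SE = 142 / 17.03 = 8.3382 J/mm^3


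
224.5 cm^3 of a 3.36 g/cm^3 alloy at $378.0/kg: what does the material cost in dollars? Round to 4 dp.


Mass = 224.5*3.36/1000 = 0.75432 kg
Cost = 0.75432 * 378.0 = 285.133 $


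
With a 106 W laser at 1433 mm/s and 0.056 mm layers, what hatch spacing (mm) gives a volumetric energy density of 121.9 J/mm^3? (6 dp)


h = 106 / (121.9*1433*0.056) = 0.010836 mm


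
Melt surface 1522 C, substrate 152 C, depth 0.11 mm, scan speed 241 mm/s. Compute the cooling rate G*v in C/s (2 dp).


G = (1522-152)/0.11 = 12454.54545455 C/mm
CR = 12454.54545455 * 241 = 3001545.45 C/s


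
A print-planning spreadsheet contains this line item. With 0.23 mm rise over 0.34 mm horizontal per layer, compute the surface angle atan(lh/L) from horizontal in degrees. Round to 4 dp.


angle = atan(0.23/0.34) = 34.0772 degrees


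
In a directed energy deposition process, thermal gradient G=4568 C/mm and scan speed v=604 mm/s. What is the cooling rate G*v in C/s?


CR = 4568 * 604 = 2759072 C/s


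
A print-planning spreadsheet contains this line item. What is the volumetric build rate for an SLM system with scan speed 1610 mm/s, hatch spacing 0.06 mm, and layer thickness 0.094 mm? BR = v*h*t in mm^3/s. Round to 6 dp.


Rate = 1610 * 0.06 * 0.094 = 9.0804 mm^3/s


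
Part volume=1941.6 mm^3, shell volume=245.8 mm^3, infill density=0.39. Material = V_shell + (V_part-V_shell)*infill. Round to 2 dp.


V_infill = (1941.6 - 245.8) * 0.39 = 661.36
V_total = 245.8 + 661.36 = 907.16 mm^3


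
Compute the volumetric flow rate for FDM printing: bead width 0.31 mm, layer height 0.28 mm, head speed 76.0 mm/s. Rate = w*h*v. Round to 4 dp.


Rate = 0.31 * 0.28 * 76.0 = 6.5968 mm^3/s


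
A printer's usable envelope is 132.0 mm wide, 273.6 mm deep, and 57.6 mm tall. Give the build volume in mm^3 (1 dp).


V = 132.0 * 273.6 * 57.6 = 2080235.5 mm^3


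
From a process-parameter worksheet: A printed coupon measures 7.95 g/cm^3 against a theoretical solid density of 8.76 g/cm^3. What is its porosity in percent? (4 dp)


Porosity = (1-7.95/8.76)*100 = 9.2466 %


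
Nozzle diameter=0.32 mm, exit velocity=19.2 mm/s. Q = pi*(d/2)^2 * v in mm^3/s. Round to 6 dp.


A = pi*(0.32/2)^2 = 0.08042477 mm^2
Q = 0.08042477 * 19.2 = 1.544156 mm^3/s


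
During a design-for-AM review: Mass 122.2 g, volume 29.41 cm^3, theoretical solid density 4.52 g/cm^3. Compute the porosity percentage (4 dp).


rho_part = 122.2 / 29.41 = 4.1550493 g/cm^3
Porosity = (1 - 4.1550493/4.52)*100 = 8.0741 %


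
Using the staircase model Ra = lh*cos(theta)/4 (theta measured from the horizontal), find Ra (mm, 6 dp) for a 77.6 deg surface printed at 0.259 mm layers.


Ra = 0.259 * cos(77.6) / 4 = 0.013904 mm


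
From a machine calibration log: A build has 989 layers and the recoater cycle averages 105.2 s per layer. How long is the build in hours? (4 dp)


t = 989 * 105.2 / 3600 = 28.9008 hrs


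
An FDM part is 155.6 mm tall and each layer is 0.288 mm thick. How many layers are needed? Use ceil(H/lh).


Layers = ceil(155.6/0.288) = 541


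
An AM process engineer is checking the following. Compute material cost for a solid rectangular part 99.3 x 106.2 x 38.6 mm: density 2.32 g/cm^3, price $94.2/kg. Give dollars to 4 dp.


V = 99.3 * 106.2 * 38.6 = 407062.476 mm^3 = 407.062476 cm^3
Mass = 407.062476 * 2.32 / 1000 = 0.94438494 kg
Cost = 0.94438494 * 94.2 = 88.9611 $


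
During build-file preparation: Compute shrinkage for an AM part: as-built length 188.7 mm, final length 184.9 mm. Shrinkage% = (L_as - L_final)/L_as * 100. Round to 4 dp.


Shrinkage = ((188.7-184.9)/188.7)*100 = 2.0138 %


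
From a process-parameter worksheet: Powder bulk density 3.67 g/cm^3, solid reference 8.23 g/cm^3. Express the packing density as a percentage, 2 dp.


Packing = (3.67/8.23)*100 = 44.59 %


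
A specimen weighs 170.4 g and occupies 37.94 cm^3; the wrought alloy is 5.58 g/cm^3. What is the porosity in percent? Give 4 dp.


rho_part = 170.4 / 37.94 = 4.49130206 g/cm^3
Porosity = (1 - 4.49130206/5.58)*100 = 19.5107 %


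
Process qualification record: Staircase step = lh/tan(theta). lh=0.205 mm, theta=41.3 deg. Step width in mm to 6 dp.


step = 0.205 / tan(41.3) = 0.233347 mm


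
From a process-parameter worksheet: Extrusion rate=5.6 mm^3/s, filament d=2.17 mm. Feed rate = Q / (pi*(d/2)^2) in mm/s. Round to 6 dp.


A = pi*(2.17/2)^2 = 3.698361
v = 5.6 / 3.698361 = 1.514184 mm/s


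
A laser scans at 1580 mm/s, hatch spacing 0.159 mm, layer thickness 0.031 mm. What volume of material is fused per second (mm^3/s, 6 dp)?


Rate = 1580 * 0.159 * 0.031 = 7.78782 mm^3/s


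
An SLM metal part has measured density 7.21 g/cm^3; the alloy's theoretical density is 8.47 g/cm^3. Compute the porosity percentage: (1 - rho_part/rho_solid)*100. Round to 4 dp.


Porosity = (1-7.21/8.47)*100 = 14.876 %


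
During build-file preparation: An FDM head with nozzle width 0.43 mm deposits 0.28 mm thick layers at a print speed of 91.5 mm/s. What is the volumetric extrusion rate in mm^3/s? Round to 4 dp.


Rate = 0.43 * 0.28 * 91.5 = 11.0166 mm^3/s


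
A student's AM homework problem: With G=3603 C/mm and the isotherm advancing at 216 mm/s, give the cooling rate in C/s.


CR = 3603 * 216 = 778248 C/s


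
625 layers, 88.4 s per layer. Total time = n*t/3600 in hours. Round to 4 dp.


t = 625 * 88.4 / 3600 = 15.3472 hrs


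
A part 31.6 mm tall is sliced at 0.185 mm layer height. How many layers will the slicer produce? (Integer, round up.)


Layers = ceil(31.6/0.185) = 171


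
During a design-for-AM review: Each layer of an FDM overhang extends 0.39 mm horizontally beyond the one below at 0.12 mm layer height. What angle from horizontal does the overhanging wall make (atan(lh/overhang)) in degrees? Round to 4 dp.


angle = atan(0.12/0.39) = 17.1027 degrees


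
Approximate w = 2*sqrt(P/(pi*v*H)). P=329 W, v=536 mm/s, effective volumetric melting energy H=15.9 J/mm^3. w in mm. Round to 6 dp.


w = 2*sqrt(329/(pi*536*15.9)) = 0.221703 mm


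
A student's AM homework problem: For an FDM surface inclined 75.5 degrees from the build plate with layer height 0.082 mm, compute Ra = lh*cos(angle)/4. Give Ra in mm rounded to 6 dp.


Ra = 0.082 * cos(75.5) / 4 = 0.005133 mm


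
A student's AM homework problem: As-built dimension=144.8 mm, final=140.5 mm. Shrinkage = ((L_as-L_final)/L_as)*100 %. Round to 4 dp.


Shrinkage = ((144.8-140.5)/144.8)*100 = 2.9696 %


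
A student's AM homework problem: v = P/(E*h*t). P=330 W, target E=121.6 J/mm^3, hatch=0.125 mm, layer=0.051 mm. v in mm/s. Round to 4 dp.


v = 330 / (121.6*0.125*0.051) = 425.6966 mm/s


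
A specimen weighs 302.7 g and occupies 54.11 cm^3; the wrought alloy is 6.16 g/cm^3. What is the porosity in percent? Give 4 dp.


rho_part = 302.7 / 54.11 = 5.59416004 g/cm^3
Porosity = (1 - 5.59416004/6.16)*100 = 9.1857 %


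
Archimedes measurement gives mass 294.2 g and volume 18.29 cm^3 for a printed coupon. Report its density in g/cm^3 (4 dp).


rho = 294.2 / 18.29 = 16.0853 g/cm^3


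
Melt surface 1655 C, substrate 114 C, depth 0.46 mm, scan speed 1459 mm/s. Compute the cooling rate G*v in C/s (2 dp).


G = (1655-114)/0.46 = 3350.0 C/mm
CR = 3350.0 * 1459 = 4887650.0 C/s


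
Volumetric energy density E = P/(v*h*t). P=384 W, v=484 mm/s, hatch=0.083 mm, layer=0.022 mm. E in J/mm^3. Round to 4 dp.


E = 384 / (484*0.083*0.022) = 434.4953 J/mm^3


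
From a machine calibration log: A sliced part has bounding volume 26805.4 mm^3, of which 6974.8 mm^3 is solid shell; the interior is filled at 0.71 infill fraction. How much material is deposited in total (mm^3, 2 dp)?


V_infill = (26805.4 - 6974.8) * 0.71 = 14079.73
V_total = 6974.8 + 14079.73 = 21054.53 mm^3


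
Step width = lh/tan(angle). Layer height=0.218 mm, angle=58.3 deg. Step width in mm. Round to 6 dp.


step = 0.218 / tan(58.3) = 0.13464 mm


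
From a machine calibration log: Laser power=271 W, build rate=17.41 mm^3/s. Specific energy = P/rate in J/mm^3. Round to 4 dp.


SE = 271 / 17.41 = 15.5658 J/mm^3


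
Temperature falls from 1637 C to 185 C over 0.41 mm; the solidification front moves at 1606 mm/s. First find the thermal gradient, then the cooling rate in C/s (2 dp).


G = (1637-185)/0.41 = 3541.46341463 C/mm
CR = 3541.46341463 * 1606 = 5687590.24 C/s


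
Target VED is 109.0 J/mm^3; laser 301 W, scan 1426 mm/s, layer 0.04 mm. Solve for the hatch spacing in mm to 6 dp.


h = 301 / (109.0*1426*0.04) = 0.048413 mm


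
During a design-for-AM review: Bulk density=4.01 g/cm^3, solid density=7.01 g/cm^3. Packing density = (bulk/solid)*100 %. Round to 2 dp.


Packing = (4.01/7.01)*100 = 57.2 %


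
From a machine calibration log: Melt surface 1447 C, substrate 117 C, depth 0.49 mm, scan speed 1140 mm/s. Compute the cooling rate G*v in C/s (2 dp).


G = (1447-117)/0.49 = 2714.28571429 C/mm
CR = 2714.28571429 * 1140 = 3094285.71 C/s


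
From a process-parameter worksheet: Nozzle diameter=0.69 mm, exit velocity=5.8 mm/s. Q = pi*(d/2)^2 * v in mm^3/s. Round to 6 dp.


A = pi*(0.69/2)^2 = 0.37392807 mm^2
Q = 0.37392807 * 5.8 = 2.168783 mm^3/s


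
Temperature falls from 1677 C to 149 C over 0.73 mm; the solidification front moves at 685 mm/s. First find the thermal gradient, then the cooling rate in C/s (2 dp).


G = (1677-149)/0.73 = 2093.15068493 C/mm
CR = 2093.15068493 * 685 = 1433808.22 C/s


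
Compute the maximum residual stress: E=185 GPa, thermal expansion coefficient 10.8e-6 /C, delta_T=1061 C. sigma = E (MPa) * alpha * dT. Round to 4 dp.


sigma = 185*1000 * 10.8e-6 * 1061 = 2119.878 MPa


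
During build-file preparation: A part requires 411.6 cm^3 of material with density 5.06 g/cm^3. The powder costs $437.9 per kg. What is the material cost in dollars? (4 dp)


Mass = 411.6*5.06/1000 = 2.082696 kg
Cost = 2.082696 * 437.9 = 912.0126 $


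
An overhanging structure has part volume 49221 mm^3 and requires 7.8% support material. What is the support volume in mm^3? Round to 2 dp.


V_support = 49221 * 0.078 = 3839.24 mm^3


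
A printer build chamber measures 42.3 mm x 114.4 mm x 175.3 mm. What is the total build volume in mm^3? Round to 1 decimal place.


V = 42.3 * 114.4 * 175.3 = 848297.7 mm^3


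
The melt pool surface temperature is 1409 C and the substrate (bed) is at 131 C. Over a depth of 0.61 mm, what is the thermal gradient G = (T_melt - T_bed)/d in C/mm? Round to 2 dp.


G = (1409-131)/0.61 = 2095.08 C/mm


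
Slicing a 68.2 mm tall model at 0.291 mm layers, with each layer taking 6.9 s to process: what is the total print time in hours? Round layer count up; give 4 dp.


Layers = ceil(68.2/0.291) = 235
t = 235 * 6.9 / 3600 = 0.4504 hrs


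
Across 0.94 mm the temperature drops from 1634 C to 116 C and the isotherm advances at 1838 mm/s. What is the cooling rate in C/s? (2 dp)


G = (1634-116)/0.94 = 1614.89361702 C/mm
CR = 1614.89361702 * 1838 = 2968174.47 C/s


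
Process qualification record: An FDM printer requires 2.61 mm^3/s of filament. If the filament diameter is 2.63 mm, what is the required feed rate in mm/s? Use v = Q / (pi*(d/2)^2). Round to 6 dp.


A = pi*(2.63/2)^2 = 5.432521
v = 2.61 / 5.432521 = 0.48044 mm/s


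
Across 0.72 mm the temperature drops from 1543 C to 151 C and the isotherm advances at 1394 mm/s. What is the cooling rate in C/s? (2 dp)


G = (1543-151)/0.72 = 1933.33333333 C/mm
CR = 1933.33333333 * 1394 = 2695066.67 C/s


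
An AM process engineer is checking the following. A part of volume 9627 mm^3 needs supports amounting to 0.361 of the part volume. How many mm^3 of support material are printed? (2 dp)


V_support = 9627 * 0.361 = 3475.35 mm^3


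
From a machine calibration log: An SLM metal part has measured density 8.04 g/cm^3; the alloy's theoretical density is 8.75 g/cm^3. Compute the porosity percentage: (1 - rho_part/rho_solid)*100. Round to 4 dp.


Porosity = (1-8.04/8.75)*100 = 8.1143 %


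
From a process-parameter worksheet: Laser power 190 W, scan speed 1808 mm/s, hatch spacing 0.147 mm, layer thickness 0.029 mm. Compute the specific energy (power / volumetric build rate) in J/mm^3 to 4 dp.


Build rate = 1808 * 0.147 * 0.029 = 7.707504 mm^3/s
SE = 190 / 7.707504 = 24.6513 J/mm^3


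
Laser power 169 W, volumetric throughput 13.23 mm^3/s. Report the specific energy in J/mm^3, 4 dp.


SE = 169 / 13.23 = 12.774 J/mm^3


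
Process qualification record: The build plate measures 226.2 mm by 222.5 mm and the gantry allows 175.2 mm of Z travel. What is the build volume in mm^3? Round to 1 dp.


V = 226.2 * 222.5 * 175.2 = 8817728.4 mm^3


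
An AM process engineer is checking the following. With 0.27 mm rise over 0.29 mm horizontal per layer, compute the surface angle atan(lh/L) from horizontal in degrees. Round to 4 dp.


angle = atan(0.27/0.29) = 42.9546 degrees


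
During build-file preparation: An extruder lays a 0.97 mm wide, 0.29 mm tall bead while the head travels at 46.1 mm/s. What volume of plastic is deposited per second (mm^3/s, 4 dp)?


Rate = 0.97 * 0.29 * 46.1 = 12.9679 mm^3/s


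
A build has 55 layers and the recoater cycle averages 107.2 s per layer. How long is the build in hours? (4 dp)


t = 55 * 107.2 / 3600 = 1.6378 hrs


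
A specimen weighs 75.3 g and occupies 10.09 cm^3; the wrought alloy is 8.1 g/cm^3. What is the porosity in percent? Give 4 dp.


rho_part = 75.3 / 10.09 = 7.46283449 g/cm^3
Porosity = (1 - 7.46283449/8.1)*100 = 7.8662 %


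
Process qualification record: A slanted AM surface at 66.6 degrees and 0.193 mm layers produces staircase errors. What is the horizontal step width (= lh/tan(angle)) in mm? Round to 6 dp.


step = 0.193 / tan(66.6) = 0.083519 mm


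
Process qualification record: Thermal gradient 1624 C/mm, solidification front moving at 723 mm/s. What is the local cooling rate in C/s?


CR = 1624 * 723 = 1174152 C/s


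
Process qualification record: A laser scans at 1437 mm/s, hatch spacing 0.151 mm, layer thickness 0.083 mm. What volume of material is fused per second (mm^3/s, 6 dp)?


Rate = 1437 * 0.151 * 0.083 = 18.009921 mm^3/s


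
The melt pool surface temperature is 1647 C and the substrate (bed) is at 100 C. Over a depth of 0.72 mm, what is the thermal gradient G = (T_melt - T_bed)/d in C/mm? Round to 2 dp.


G = (1647-100)/0.72 = 2148.61 C/mm


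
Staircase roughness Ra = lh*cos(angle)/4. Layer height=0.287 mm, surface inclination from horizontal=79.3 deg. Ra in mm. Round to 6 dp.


Ra = 0.287 * cos(79.3) / 4 = 0.013322 mm


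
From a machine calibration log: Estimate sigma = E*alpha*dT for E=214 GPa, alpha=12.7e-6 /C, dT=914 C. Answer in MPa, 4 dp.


sigma = 214*1000 * 12.7e-6 * 914 = 2484.0692 MPa


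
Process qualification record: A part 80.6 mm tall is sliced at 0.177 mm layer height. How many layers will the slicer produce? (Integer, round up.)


Layers = ceil(80.6/0.177) = 456


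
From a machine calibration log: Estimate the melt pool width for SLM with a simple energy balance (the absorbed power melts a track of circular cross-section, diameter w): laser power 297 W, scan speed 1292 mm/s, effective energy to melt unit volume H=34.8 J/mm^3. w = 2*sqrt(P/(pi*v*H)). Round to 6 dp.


w = 2*sqrt(297/(pi*1292*34.8)) = 0.091709 mm


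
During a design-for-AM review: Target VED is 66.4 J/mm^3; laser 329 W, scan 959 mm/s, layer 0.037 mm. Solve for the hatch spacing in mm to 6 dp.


h = 329 / (66.4*959*0.037) = 0.139639 mm


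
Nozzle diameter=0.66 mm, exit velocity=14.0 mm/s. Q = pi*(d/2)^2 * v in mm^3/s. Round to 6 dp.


A = pi*(0.66/2)^2 = 0.34211944 mm^2
Q = 0.34211944 * 14.0 = 4.789672 mm^3/s


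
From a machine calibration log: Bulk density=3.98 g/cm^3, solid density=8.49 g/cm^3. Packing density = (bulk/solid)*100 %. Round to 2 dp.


Packing = (3.98/8.49)*100 = 46.88 %


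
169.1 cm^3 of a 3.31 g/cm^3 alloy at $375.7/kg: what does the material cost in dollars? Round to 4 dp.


Mass = 169.1*3.31/1000 = 0.559721 kg
Cost = 0.559721 * 375.7 = 210.2872 $


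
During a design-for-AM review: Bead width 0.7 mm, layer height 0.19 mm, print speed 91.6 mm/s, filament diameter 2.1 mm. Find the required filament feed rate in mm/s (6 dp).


Q = 0.7 * 0.19 * 91.6 = 12.1828 mm^3/s
A_fil = pi*(2.1/2)^2 = 3.4636059 mm^2
v_feed = 12.1828 / 3.4636059 = 3.517375 mm/s
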